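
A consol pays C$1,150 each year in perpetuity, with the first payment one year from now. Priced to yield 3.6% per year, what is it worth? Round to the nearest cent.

PV = C/r = 1150/0.036 = 31,944.4444

C$31,944.44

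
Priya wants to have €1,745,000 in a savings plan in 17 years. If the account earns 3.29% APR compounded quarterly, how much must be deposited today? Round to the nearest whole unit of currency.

i = 0.0329/4 = 0.008225 per quarter; n = 17·4 = 68.
Discount factor = (1+0.008225)^(−68) = 0.572918; PV = 1,745,000 × 0.572918 = 999,742.1751

€999,742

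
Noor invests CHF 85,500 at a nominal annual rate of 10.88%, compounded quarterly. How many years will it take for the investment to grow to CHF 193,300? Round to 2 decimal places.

Periodic rate i = 0.1088/4 = 0.0272.
(1+i)^n = 193300/85500 = 2.26082, so n = ln 2.26082 / ln 1.0272 = 30.3960 quarters
= 30.3960/4 years

7.60 years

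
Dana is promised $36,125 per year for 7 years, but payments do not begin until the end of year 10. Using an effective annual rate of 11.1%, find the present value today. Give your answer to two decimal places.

$65,796.51

Value one period before first payment (t=9): 36125 × [1 − (1+0.111)^(−7)] / 0.111 = 36125 × 4.697010 = 169,679.5019
PV₀ = 169,679.5019 / (1+0.111)^9 = 169,679.5019 / 2.578853 = 65,796.5088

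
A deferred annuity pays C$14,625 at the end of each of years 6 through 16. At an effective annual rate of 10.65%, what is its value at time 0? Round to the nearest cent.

C$55,594.99

Value one period before first payment (t=5): 14625 × [1 − (1+0.1065)^(−11)] / 0.1065 = 14625 × 6.305171 = 92,213.1294
PV₀ = 92,213.1294 / (1+0.1065)^5 = 92,213.1294 / 1.658659 = 55,594.9917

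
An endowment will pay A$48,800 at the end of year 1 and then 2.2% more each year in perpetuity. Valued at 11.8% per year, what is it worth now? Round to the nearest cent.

PV = PMT / (i − g) = 48800 / (0.118 − 0.022) = 48800 / 0.096000 = 508,333.3333

A$508,333.33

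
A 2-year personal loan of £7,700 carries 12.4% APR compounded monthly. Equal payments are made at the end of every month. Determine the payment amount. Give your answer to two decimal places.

£363.91

Periodic rate i = 0.124/12 = 0.0103333; n = 2 × 12 = 24 periods.
PMT = 7700 / ( [1 − (1+0.0103333)^(−24)] / 0.0103333 ) = 7700 / 21.159325 = 363.9057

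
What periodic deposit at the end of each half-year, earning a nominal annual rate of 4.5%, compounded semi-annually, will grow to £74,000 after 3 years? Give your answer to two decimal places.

£11,657.59

i = 0.045/2 = 0.0225 per half-year; n = 3·2 = 6.
PMT = 74000 / ( [(1+0.0225)^6 − 1] / 0.0225 ) = 74000 / 6.347797 = 11,657.5869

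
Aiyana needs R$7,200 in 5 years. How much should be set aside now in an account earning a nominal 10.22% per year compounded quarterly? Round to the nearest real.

Periodic rate i = 0.1022/4 = 0.02555; n = 5 × 4 = 20 periods.
PV = FV·(1+i)^(−n) = 7,200 × 0.603758 = 4,347.0608

R$4,347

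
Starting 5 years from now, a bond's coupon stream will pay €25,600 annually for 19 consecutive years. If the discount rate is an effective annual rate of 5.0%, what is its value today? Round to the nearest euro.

PV at t=4 (ordinary 19-year annuity): 25600 × a(19|0.05) = 25600 × 12.085321 = 309,384.2140
PV₀ = 309,384.2140 / (1+0.05)^4 = 309,384.2140 / 1.215506 = 254,531.1585

€254,531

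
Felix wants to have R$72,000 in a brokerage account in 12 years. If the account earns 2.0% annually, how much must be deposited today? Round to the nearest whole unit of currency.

R$56,772

Discount factor = (1+0.02)^(−12) = 0.788493; PV = 72,000 × 0.788493 = 56,771.5086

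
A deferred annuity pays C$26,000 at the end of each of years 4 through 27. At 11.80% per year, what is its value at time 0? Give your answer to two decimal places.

C$146,832.79

Value one period before first payment (t=3): 26000 × [1 − (1+0.118)^(−24)] / 0.118 = 26000 × 7.891783 = 205,186.3518
Discount back 3 years: 205,186.3518 × (1+0.118)^(−3) = 205,186.3518 × 0.715607 = 146,832.7927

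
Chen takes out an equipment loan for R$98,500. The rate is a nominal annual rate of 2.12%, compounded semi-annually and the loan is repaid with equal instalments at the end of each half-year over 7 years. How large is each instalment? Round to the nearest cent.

Periodic rate i = 0.0212/2 = 0.0106; n = 7 × 2 = 14 periods.
PMT = 98500 / ( [1 − (1+0.0106)^(−14)] / 0.0106 ) = 98500 / 12.947192 = 7,607.8275

R$7,607.83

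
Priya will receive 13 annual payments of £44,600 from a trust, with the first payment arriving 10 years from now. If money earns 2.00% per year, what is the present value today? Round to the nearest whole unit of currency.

£423,513

PV at t=9 (ordinary 13-year annuity): 44600 × a(13|0.02) = 44600 × 11.348374 = 506,137.4691
PV₀ = 506,137.4691 / (1+0.02)^9 = 506,137.4691 / 1.195093 = 423,513.1925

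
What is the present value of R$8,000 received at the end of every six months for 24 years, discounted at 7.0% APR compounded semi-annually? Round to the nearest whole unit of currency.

R$184,730

i = 0.07/2 = 0.035 per half-year; n = 24·2 = 48.
PV = PMT · [1 − (1+i)^(−n)] / i = 8000 · 23.091244 = 184,729.9540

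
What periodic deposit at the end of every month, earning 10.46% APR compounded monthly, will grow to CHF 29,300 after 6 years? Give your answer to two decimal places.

i = 0.1046/12 = 0.00871667 per month; n = 6·12 = 72.
FV-annuity factor = 99.581956; PMT = 29300 / 99.581956 = 294.2300

CHF 294.23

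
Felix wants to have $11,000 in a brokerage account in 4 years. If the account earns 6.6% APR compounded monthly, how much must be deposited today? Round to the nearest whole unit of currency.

$8,454

With 12 periods per year: i = 0.0055, n = 48.
PV = 11,000 / (1 + 0.0055)^48 = 11,000 / 1.301187 = 8,453.8218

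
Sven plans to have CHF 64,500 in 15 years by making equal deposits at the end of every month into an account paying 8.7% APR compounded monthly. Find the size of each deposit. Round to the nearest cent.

CHF 175.12

With 12 periods per year: i = 0.00725, n = 180.
PMT = 64500 / ( [(1+0.00725)^180 − 1] / 0.00725 ) = 64500 / 368.326715 = 175.1163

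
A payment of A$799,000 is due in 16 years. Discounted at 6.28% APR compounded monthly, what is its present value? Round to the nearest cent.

i = 0.0628/12 = 0.00523333 per month; n = 16·12 = 192.
PV = FV·(1+i)^(−n) = 799,000 × 0.367078 = 293,295.6179

A$293,295.62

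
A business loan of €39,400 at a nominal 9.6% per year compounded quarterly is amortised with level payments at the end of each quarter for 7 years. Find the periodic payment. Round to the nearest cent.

€1,948.71

With 4 periods per year: i = 0.024, n = 28.
PMT = 39400 / ( [1 − (1+0.024)^(−28)] / 0.024 ) = 39400 / 20.218510 = 1,948.7094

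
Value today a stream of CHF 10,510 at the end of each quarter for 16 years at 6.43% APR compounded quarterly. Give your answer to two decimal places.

CHF 418,195.38

Periodic rate i = 0.0643/4 = 0.016075; n = 16 × 4 = 64 periods.
Annuity factor a(64|0.016075) = 39.790236; PV = 10510 × 39.790236 = 418,195.3832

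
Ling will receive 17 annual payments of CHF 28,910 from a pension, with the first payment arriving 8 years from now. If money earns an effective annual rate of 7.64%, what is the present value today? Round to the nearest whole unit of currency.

CHF 161,363

Value one period before first payment (t=7): 28910 × [1 − (1+0.0764)^(−17)] / 0.0764 = 28910 × 9.344849 = 270,159.5935
PV₀ = 270,159.5935 / (1+0.0764)^7 = 270,159.5935 / 1.674233 = 161,363.2270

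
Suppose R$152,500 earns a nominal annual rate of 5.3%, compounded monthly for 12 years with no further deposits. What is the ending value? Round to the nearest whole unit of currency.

R$287,656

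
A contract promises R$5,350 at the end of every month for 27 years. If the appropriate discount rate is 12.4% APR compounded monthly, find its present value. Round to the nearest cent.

R$499,225.54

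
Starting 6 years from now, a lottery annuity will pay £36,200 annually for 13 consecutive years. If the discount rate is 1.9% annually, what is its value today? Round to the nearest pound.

Value one period before first payment (t=5): 36200 × [1 − (1+0.019)^(−13)] / 0.019 = 36200 × 11.423534 = 413,531.9432
Discount back 5 years: 413,531.9432 × (1+0.019)^(−5) = 413,531.9432 × 0.910184 = 376,390.0569

£376,390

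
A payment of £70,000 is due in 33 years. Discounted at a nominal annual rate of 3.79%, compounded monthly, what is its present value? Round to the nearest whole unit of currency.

£20,081

With 12 periods per year: i = 0.00315833, n = 396.
Discount factor = (1+0.00315833)^(−396) = 0.286869; PV = 70,000 × 0.286869 = 20,080.8406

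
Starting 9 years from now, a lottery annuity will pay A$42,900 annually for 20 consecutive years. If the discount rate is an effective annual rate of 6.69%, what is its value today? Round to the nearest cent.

PV at t=8 (ordinary 20-year annuity): 42900 × a(20|0.0669) = 42900 × 10.854138 = 465,642.5205
PV₀ = 465,642.5205 / (1+0.0669)^8 = 465,642.5205 / 1.678764 = 277,372.1867

A$277,372.19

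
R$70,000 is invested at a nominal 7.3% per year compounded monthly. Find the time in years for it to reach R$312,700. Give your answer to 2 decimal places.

20.57 years

Periodic rate i = 0.073/12 = 0.00608333.
(1+i)^n = 312700/70000 = 4.46714, so n = ln 4.46714 / ln 1.00608 = 246.7886 months
= 246.7886/12 years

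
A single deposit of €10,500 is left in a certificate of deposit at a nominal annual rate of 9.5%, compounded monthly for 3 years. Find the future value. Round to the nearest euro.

€13,947

With 12 periods per year: i = 0.00791667, n = 36.
FV = PV·(1+i)^n = 10,500 × 1.328271 = 13,946.8413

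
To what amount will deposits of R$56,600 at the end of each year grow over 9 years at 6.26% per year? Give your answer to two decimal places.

R$657,448.81

FV = 56600 × [(1+0.0626)^9 − 1] / 0.0626 = 56600 × 11.615703 = 657,448.8093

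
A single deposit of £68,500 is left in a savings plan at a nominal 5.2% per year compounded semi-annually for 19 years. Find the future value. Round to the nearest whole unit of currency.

£181,673

With 2 periods per year: i = 0.026, n = 38.
FV = 68,500 × (1 + 0.026)^38 = 181,672.9553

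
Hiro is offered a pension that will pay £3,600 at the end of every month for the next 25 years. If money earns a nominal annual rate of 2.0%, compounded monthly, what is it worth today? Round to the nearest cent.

With 12 periods per year: i = 0.00166667, n = 300.
PV = 3600 × [1 − (1+0.00166667)^(−300)] / 0.00166667 = 3600 × 235.930108 = 849,348.3897

£849,348.39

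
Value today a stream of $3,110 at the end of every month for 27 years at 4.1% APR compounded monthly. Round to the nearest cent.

Periodic rate i = 0.041/12 = 0.00341667; n = 27 × 12 = 324 periods.
PV = 3110 × [1 − (1+0.00341667)^(−324)] / 0.00341667 = 3110 × 195.754127 = 608,795.3338

$608,795.33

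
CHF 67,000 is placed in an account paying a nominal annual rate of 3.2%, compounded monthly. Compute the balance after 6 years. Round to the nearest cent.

With 12 periods per year: i = 0.00266667, n = 72.
FV = 67,000 × (1 + 0.00266667)^72 = 81,161.1816

CHF 81,161.18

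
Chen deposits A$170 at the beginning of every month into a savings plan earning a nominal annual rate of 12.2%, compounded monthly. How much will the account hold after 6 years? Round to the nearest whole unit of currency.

i = 0.122/12 = 0.0101667 per month; n = 6·12 = 72.
Accumulation factor s(72|0.0101667) × (1+i) = 106.471333; FV = 170 × 106.471333 = 18,100.1266
(annuity-due: payments at period start, so ×(1+i).)

A$18,100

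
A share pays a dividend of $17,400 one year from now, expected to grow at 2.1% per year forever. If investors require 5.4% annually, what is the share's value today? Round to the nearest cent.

$527,272.73

PV = PMT / (i − g) = 17400 / (0.054 − 0.021) = 17400 / 0.033000 = 527,272.7273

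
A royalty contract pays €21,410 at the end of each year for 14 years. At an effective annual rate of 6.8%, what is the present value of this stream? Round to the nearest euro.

€189,507

Annuity factor a(14|0.068) = 8.851332; PV = 21410 × 8.851332 = 189,507.0170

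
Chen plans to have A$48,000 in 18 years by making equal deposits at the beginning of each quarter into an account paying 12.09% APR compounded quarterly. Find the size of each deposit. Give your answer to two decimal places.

A$186.94

i = 0.1209/4 = 0.030225 per quarter; n = 18·4 = 72.
PMT = 48000 / ( [(1+0.030225)^72 − 1] / 0.030225 × (1+i) ) = 48000 / 256.769353 = 186.9382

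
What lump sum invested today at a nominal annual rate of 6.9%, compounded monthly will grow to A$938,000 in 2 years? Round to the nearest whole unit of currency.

A$817,414

i = 0.069/12 = 0.00575 per month; n = 2·12 = 24.
Discount factor = (1+0.00575)^(−24) = 0.871443; PV = 938,000 × 0.871443 = 817,413.5800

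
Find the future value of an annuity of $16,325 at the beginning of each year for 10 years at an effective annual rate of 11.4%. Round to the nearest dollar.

$310,027

FV = PMT · [(1+i)^n − 1] / i × (1+i) = 16325 · 18.990942 = 310,027.1302
(Beginning-of-period payments → annuity-due factor ×(1+i).)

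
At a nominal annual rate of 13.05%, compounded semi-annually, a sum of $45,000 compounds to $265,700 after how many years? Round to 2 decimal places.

Periodic rate i = 0.1305/2 = 0.06525.
n = ln(265700/45000) / ln(1+0.06525) = ln(5.90444) / 0.063210 = 28.0924 half-years
= 28.0924/2 years

14.05 years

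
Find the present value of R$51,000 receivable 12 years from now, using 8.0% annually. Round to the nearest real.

R$20,253

PV = FV·(1+i)^(−n) = 51,000 × 0.397114 = 20,252.8017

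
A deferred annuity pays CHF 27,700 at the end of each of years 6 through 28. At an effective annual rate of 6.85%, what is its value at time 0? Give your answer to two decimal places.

Value one period before first payment (t=5): 27700 × [1 − (1+0.0685)^(−23)] / 0.0685 = 27700 × 11.418041 = 316,279.7285
Discount back 5 years: 316,279.7285 × (1+0.0685)^(−5) = 316,279.7285 × 0.718005 = 227,090.3736

CHF 227,090.37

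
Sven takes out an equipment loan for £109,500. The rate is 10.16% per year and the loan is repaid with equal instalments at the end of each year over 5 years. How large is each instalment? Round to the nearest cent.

Annuity-PV factor = 3.775343; PMT = 109500 / 3.775343 = 29,003.9886

£29,003.99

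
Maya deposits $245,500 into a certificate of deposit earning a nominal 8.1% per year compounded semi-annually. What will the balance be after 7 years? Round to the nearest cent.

i = 0.081/2 = 0.0405 per half-year; n = 7·2 = 14.
245,500 × (1+0.0405)^14 = 245,500 × 1.743368 = 427,996.9559

$427,996.96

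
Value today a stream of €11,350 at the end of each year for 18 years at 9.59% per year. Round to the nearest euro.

Annuity factor a(18|0.0959) = 8.421650; PV = 11350 × 8.421650 = 95,585.7251

€95,586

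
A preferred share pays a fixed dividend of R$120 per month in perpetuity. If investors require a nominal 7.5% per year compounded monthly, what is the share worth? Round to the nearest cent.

R$19,200.00

Periodic rate i = 0.075/12 = 0.00625.
PV = C/r = 120/0.00625 = 19,200.0000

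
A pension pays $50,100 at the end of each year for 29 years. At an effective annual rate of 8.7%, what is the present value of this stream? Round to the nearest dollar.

PV = 50100 × [1 − (1+0.087)^(−29)] / 0.087 = 50100 × 10.471375 = 524,615.8657

$524,616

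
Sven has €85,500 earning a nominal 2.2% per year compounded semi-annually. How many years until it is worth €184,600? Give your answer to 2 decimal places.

35.18 years

Periodic rate i = 0.022/2 = 0.011.
n = ln(184600/85500) / ln(1+0.011) = ln(2.15906) / 0.010940 = 70.3546 half-years
= 70.3546/2 years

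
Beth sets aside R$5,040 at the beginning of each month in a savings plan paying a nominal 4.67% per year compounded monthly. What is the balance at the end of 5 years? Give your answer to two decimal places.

Periodic rate i = 0.0467/12 = 0.00389167; n = 5 × 12 = 60 periods.
FV = 5040 × [(1+0.00389167)^60 − 1] / 0.00389167 × (1+i) = 5040 × 67.698995 = 341,202.9330
(annuity-due: payments at period start, so ×(1+i).)

R$341,202.93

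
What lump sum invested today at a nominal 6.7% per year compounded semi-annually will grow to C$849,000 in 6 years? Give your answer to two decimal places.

i = 0.067/2 = 0.0335 per half-year; n = 6·2 = 12.
PV = FV·(1+i)^(−n) = 849,000 × 0.673402 = 571,718.0696

C$571,718.07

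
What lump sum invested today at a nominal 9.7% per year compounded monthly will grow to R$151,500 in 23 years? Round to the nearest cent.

R$16,420.89

i = 0.097/12 = 0.00808333 per month; n = 23·12 = 276.
Discount factor = (1+0.00808333)^(−276) = 0.108389; PV = 151,500 × 0.108389 = 16,420.8897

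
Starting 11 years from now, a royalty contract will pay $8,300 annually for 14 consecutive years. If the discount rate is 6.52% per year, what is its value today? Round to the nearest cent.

$39,732.63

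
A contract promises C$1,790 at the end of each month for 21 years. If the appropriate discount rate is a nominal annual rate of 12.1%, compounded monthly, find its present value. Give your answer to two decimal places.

C$163,355.12

Periodic rate i = 0.121/12 = 0.0100833; n = 21 × 12 = 252 periods.
PV = PMT · [1 − (1+i)^(−n)] / i = 1790 · 91.259843 = 163,355.1190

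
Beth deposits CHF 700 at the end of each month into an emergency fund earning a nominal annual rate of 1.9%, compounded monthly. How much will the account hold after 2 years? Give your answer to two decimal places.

CHF 17,109.48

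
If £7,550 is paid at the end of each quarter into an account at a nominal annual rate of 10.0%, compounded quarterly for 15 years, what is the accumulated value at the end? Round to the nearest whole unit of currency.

£1,026,737

Periodic rate i = 0.1/4 = 0.025; n = 15 × 4 = 60 periods.
FV = 7550 × [(1+0.025)^60 − 1] / 0.025 = 7550 × 135.991590 = 1,026,736.5041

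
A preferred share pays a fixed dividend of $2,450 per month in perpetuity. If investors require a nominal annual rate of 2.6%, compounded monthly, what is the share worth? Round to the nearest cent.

Periodic rate i = 0.026/12 = 0.00216667.
PV = C/r = 2450/0.00216667 = 1,130,769.2308

$1,130,769.23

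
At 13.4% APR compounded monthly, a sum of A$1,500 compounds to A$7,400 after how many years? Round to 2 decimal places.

Periodic rate i = 0.134/12 = 0.0111667.
(1+i)^n = 7400/1500 = 4.93333, so n = ln 4.93333 / ln 1.01117 = 143.7232 months
= 143.7232/12 years

11.98 years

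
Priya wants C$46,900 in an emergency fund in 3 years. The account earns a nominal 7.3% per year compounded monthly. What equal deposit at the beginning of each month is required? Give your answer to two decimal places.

C$1,162.20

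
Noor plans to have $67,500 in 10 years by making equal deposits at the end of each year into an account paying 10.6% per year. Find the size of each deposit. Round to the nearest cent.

FV-annuity factor = 16.403235; PMT = 67500 / 16.403235 = 4,115.0419

$4,115.04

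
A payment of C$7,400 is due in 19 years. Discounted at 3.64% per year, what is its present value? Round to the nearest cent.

C$3,751.55

PV = FV·(1+i)^(−n) = 7,400 × 0.506967 = 3,751.5526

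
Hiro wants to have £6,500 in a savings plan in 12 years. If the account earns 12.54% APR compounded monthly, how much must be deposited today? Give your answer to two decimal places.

£1,454.72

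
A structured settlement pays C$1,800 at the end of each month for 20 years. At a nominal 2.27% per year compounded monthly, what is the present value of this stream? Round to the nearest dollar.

Periodic rate i = 0.0227/12 = 0.00189167; n = 20 × 12 = 240 periods.
PV = 1800 × [1 − (1+0.00189167)^(−240)] / 0.00189167 = 1800 × 192.763793 = 346,974.8276

C$346,975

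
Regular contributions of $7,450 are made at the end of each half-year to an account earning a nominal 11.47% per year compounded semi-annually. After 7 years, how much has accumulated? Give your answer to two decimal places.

$153,682.45

i = 0.1147/2 = 0.05735 per half-year; n = 7·2 = 14.
Accumulation factor s(14|0.05735) = 20.628517; FV = 7450 × 20.628517 = 153,682.4498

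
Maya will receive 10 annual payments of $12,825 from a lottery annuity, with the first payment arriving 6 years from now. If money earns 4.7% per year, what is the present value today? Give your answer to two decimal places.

$79,871.08

PV at t=5 (ordinary 10-year annuity): 12825 × a(10|0.047) = 12825 × 7.835480 = 100,490.0293
Discount back 5 years: 100,490.0293 × (1+0.047)^(−5) = 100,490.0293 × 0.794816 = 79,871.0814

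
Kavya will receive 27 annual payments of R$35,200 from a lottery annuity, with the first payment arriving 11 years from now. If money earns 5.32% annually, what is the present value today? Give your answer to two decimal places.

R$296,809.70

Value one period before first payment (t=10): 35200 × [1 − (1+0.0532)^(−27)] / 0.0532 = 35200 × 14.159370 = 498,409.8190
PV₀ = 498,409.8190 / (1+0.0532)^10 = 498,409.8190 / 1.679224 = 296,809.6968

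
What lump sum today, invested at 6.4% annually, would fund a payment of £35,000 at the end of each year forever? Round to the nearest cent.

£546,875.00

PV = PMT / i = 35000 / 0.064 = 546,875.0000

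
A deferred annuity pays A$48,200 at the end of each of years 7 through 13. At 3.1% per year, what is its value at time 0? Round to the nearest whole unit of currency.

A$249,097

PV at t=6 (ordinary 7-year annuity): 48200 × a(7|0.031) = 48200 × 6.206870 = 299,171.1122
Discount back 6 years: 299,171.1122 × (1+0.031)^(−6) = 299,171.1122 × 0.832622 = 249,096.5223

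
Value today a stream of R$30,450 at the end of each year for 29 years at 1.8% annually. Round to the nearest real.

R$683,275

PV = 30450 × [1 − (1+0.018)^(−29)] / 0.018 = 30450 × 22.439246 = 683,275.0422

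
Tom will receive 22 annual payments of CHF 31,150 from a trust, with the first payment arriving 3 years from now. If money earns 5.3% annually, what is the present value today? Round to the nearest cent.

Value one period before first payment (t=2): 31150 × [1 − (1+0.053)^(−22)] / 0.053 = 31150 × 12.810333 = 399,041.8819
Discount back 2 years: 399,041.8819 × (1+0.053)^(−2) = 399,041.8819 × 0.901869 = 359,883.3360

CHF 359,883.34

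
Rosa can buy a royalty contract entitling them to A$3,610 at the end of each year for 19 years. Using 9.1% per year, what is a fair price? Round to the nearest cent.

PV = 3610 × [1 − (1+0.091)^(−19)] / 0.091 = 3610 × 8.888677 = 32,088.1242

A$32,088.12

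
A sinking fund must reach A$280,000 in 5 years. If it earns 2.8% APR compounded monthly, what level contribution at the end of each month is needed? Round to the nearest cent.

A$4,353.05

With 12 periods per year: i = 0.00233333, n = 60.
FV-annuity factor = 64.322669; PMT = 280000 / 64.322669 = 4,353.0532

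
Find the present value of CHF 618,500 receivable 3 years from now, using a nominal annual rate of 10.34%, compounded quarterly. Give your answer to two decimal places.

CHF 455,337.43

i = 0.1034/4 = 0.02585 per quarter; n = 3·4 = 12.
Discount factor = (1+0.02585)^(−12) = 0.736196; PV = 618,500 × 0.736196 = 455,337.4284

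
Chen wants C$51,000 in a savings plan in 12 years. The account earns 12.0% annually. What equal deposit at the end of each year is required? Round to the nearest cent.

C$2,113.28

FV-annuity factor = 24.133133; PMT = 51000 / 24.133133 = 2,113.2772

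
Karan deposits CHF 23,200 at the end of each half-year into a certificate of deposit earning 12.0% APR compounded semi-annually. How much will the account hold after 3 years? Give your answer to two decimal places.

CHF 161,827.39

Periodic rate i = 0.12/2 = 0.06; n = 3 × 2 = 6 periods.
FV = PMT · [(1+i)^n − 1] / i = 23200 · 6.975319 = 161,827.3901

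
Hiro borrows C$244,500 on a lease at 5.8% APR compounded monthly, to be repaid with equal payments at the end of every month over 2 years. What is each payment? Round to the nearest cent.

C$10,814.37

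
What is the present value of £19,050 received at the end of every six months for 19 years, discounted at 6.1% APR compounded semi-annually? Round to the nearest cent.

£425,168.98

i = 0.061/2 = 0.0305 per half-year; n = 19·2 = 38.
PV = 19050 × [1 − (1+0.0305)^(−38)] / 0.0305 = 19050 × 22.318582 = 425,168.9809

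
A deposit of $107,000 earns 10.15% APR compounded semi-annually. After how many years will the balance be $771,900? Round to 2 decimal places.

Periodic rate i = 0.1015/2 = 0.05075.
n = ln(771900/107000) / ln(1+0.05075) = ln(7.21402) / 0.049504 = 39.9163 half-years
= 39.9163/2 years

19.96 years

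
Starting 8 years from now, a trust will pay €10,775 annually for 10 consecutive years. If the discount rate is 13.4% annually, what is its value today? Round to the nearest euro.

€23,862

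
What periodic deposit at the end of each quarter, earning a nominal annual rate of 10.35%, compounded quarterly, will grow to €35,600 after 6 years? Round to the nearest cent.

€1,088.64

i = 0.1035/4 = 0.025875 per quarter; n = 6·4 = 24.
FV-annuity factor = 32.701405; PMT = 35600 / 32.701405 = 1,088.6382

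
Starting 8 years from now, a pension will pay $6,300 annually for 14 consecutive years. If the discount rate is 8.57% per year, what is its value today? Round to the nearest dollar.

$28,267

Value one period before first payment (t=7): 6300 × [1 − (1+0.0857)^(−14)] / 0.0857 = 6300 × 7.978143 = 50,262.3034
Discount back 7 years: 50,262.3034 × (1+0.0857)^(−7) = 50,262.3034 × 0.562382 = 28,266.5967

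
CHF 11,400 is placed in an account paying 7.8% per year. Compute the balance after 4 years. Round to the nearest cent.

CHF 15,395.01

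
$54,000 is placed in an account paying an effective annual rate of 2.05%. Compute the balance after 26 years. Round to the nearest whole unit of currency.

FV = 54,000 × (1 + 0.0205)^26 = 91,523.3684

$91,523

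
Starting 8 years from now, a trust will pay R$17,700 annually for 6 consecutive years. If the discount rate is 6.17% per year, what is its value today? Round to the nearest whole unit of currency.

Value one period before first payment (t=7): 17700 × [1 − (1+0.0617)^(−6)] / 0.0617 = 17700 × 4.891169 = 86,573.6911
PV₀ = 86,573.6911 / (1+0.0617)^7 = 86,573.6911 / 1.520592 = 56,934.1987

R$56,934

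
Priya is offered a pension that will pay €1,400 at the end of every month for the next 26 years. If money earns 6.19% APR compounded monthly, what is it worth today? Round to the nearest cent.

With 12 periods per year: i = 0.00515833, n = 312.
PV = PMT · [1 − (1+i)^(−n)] / i = 1400 · 154.926656 = 216,897.3185

€216,897.32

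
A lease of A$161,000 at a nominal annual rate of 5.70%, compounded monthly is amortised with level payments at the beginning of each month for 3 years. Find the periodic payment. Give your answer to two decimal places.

i = 0.057/12 = 0.00475 per month; n = 3·12 = 36.
Annuity-PV factor × (1+i) = 33.175184; PMT = 161000 / 33.175184 = 4,853.0251

A$4,853.03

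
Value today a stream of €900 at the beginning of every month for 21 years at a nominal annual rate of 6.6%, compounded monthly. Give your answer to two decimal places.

Periodic rate i = 0.066/12 = 0.0055; n = 21 × 12 = 252 periods.
PV = 900 × [1 − (1+0.0055)^(−252)] / 0.0055 × (1+i) = 900 × 136.926233 = 123,233.6095
(Beginning-of-period payments → annuity-due factor ×(1+i).)

€123,233.61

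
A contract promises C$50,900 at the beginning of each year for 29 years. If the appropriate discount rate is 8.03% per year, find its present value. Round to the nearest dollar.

PV = 50900 × [1 − (1+0.0803)^(−29)] / 0.0803 × (1+i) = 50900 × 12.020974 = 611,867.5748
(Beginning-of-period payments → annuity-due factor ×(1+i).)

C$611,868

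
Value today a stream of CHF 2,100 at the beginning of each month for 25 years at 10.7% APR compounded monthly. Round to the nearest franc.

Periodic rate i = 0.107/12 = 0.00891667; n = 25 × 12 = 300 periods.
PV = PMT · [1 − (1+i)^(−n)] / i × (1+i) = 2100 · 105.259772 = 221,045.5203
(annuity-due: payments at period start, so ×(1+i).)

CHF 221,046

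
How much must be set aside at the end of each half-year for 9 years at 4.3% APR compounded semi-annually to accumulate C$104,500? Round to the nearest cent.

C$4,815.88

i = 0.043/2 = 0.0215 per half-year; n = 9·2 = 18.
FV-annuity factor = 21.699027; PMT = 104500 / 21.699027 = 4,815.8842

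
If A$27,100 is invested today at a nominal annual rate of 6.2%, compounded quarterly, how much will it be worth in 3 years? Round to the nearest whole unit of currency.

With 4 periods per year: i = 0.0155, n = 12.
27,100 × (1+0.0155)^12 = 27,100 × 1.202705 = 32,593.3067

A$32,593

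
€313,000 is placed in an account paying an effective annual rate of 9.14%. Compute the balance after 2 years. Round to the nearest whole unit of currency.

FV = 313,000 × (1 + 0.0914)^2 = 372,831.1895

€372,831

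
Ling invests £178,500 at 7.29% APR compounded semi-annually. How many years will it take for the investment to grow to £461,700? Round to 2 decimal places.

Periodic rate i = 0.0729/2 = 0.03645.
(1+i)^n = 461700/178500 = 2.58655, so n = ln 2.58655 / ln 1.03645 = 26.5444 half-years
= 26.5444/2 years

13.27 years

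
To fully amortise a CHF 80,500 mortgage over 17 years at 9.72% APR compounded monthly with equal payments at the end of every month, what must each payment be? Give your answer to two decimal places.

CHF 807.86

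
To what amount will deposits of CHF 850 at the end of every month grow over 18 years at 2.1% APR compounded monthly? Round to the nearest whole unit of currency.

CHF 222,885

i = 0.021/12 = 0.00175 per month; n = 18·12 = 216.
Accumulation factor s(216|0.00175) = 262.217657; FV = 850 × 262.217657 = 222,885.0089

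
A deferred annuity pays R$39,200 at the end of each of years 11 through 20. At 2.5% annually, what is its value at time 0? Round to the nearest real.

R$268,014

PV at t=10 (ordinary 10-year annuity): 39200 × a(10|0.025) = 39200 × 8.752064 = 343,080.9061
PV₀ = 343,080.9061 / (1+0.025)^10 = 343,080.9061 / 1.280085 = 268,014.2555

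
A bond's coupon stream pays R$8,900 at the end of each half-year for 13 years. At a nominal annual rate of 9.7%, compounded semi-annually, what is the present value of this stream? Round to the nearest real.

R$129,942

i = 0.097/2 = 0.0485 per half-year; n = 13·2 = 26.
PV = 8900 × [1 − (1+0.0485)^(−26)] / 0.0485 = 8900 × 14.600186 = 129,941.6527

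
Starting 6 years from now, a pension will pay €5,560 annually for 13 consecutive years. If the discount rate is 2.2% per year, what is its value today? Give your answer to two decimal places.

PV at t=5 (ordinary 13-year annuity): 5560 × a(13|0.022) = 5560 × 11.200200 = 62,273.1118
PV₀ = 62,273.1118 / (1+0.022)^5 = 62,273.1118 / 1.114948 = 55,852.9465

€55,852.95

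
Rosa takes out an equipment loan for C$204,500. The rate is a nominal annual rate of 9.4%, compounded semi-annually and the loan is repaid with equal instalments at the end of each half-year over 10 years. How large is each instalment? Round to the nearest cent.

Periodic rate i = 0.094/2 = 0.047; n = 10 × 2 = 20 periods.
Annuity-PV factor = 12.785407; PMT = 204500 / 12.785407 = 15,994.7982

C$15,994.80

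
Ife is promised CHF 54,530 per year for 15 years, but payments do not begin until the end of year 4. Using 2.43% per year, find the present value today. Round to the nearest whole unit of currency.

CHF 631,483

PV at t=3 (ordinary 15-year annuity): 54530 × a(15|0.0243) = 54530 × 12.445374 = 678,646.2444
PV₀ = 678,646.2444 / (1+0.0243)^3 = 678,646.2444 / 1.074686 = 631,483.3903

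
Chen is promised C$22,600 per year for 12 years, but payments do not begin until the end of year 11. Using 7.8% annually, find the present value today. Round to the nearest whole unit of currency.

C$81,204

Value one period before first payment (t=10): 22600 × [1 − (1+0.078)^(−12)] / 0.078 = 22600 × 7.614799 = 172,094.4635
PV₀ = 172,094.4635 / (1+0.078)^10 = 172,094.4635 / 2.119276 = 81,204.3492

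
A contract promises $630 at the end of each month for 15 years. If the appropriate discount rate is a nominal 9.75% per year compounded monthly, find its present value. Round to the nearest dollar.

Periodic rate i = 0.0975/12 = 0.008125; n = 15 × 12 = 180 periods.
Annuity factor a(180|0.008125) = 94.396379; PV = 630 × 94.396379 = 59,469.7191

$59,470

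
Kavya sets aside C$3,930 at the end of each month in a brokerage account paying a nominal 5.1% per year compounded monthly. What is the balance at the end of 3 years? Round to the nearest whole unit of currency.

C$152,528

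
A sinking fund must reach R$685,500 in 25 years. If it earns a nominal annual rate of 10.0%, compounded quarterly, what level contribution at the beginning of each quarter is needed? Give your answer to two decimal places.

R$1,546.14

i = 0.1/4 = 0.025 per quarter; n = 25·4 = 100.
FV-annuity factor × (1+i) = 443.362370; PMT = 685500 / 443.362370 = 1,546.1393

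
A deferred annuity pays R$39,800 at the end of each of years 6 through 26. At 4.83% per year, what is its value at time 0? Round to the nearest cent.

Value one period before first payment (t=5): 39800 × [1 − (1+0.0483)^(−21)] / 0.0483 = 39800 × 13.015187 = 518,004.4347
Discount back 5 years: 518,004.4347 × (1+0.0483)^(−5) = 518,004.4347 × 0.789900 = 409,171.6626

R$409,171.66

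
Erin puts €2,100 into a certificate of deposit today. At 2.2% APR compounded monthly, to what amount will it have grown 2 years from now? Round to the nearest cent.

€2,194.37

i = 0.022/12 = 0.00183333 per month; n = 2·12 = 24.
FV = PV·(1+i)^n = 2,100 × 1.044940 = 2,194.3745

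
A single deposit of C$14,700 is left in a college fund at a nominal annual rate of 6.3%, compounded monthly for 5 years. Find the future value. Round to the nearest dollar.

With 12 periods per year: i = 0.00525, n = 60.
FV = 14,700 × (1 + 0.00525)^60 = 20,126.2212

C$20,126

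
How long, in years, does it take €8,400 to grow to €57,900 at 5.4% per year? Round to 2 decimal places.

(1+i)^n = 57900/8400 = 6.89286, so n = ln 6.89286 / ln 1.054 = 36.7065 years

36.71 years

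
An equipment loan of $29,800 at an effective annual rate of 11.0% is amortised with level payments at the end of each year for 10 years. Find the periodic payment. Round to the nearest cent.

$5,060.08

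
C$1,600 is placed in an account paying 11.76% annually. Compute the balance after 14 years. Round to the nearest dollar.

C$7,588

FV = 1,600 × (1 + 0.1176)^14 = 7,588.0378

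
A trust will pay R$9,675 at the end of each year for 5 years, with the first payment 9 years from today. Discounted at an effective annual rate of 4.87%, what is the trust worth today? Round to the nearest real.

PV at t=8 (ordinary 5-year annuity): 9675 × a(5|0.0487) = 9675 × 4.345079 = 42,038.6429
PV₀ = 42,038.6429 / (1+0.0487)^8 = 42,038.6429 / 1.462885 = 28,736.8092

R$28,737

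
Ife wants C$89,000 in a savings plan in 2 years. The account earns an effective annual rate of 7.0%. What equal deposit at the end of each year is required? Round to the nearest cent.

C$42,995.17

FV-annuity factor = 2.070000; PMT = 89000 / 2.070000 = 42,995.1691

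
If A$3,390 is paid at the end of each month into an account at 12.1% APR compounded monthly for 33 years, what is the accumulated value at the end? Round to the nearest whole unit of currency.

i = 0.121/12 = 0.0100833 per month; n = 33·12 = 396.
FV = PMT · [(1+i)^n − 1] / i = 3390 · 5171.293805 = 17,530,685.9998

A$17,530,686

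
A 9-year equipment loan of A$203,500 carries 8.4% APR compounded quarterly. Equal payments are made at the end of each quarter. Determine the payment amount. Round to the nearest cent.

Periodic rate i = 0.084/4 = 0.021; n = 9 × 4 = 36 periods.
PMT = 203500 / ( [1 − (1+0.021)^(−36)] / 0.021 ) = 203500 / 25.084233 = 8,112.6658

A$8,112.67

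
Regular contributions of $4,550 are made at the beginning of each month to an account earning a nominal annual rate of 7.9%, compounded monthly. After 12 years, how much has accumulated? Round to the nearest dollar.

$1,093,998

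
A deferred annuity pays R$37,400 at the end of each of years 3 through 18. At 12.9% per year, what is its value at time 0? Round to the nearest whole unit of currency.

R$194,811

Value one period before first payment (t=2): 37400 × [1 − (1+0.129)^(−16)] / 0.129 = 37400 × 6.639420 = 248,314.2909
Discount back 2 years: 248,314.2909 × (1+0.129)^(−2) = 248,314.2909 × 0.784535 = 194,811.1593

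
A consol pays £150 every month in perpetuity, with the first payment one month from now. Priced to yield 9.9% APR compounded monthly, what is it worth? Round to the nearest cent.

£18,181.82

Periodic rate i = 0.099/12 = 0.00825.
PV = PMT / i = 150 / 0.00825 = 18,181.8182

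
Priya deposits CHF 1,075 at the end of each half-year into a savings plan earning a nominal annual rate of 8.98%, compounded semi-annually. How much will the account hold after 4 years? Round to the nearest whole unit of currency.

Periodic rate i = 0.0898/2 = 0.0449; n = 4 × 2 = 8 periods.
Accumulation factor s(8|0.0449) = 9.376666; FV = 1075 × 9.376666 = 10,079.9156

CHF 10,080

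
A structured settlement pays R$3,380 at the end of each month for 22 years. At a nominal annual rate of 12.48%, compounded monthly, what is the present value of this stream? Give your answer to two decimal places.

R$303,833.83

With 12 periods per year: i = 0.0104, n = 264.
PV = PMT · [1 − (1+i)^(−n)] / i = 3380 · 89.891666 = 303,833.8315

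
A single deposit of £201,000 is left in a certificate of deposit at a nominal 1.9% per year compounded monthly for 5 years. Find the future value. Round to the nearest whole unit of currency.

£221,015

With 12 periods per year: i = 0.00158333, n = 60.
FV = PV·(1+i)^n = 201,000 × 1.099576 = 221,014.8246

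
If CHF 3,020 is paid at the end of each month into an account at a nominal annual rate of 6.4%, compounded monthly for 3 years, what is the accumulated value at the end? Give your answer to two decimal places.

With 12 periods per year: i = 0.00533333, n = 36.
FV = PMT · [(1+i)^n − 1] / i = 3020 · 39.572343 = 119,508.4760

CHF 119,508.48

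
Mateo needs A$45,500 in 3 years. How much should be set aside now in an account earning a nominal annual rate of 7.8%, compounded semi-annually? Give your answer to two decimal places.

A$36,167.47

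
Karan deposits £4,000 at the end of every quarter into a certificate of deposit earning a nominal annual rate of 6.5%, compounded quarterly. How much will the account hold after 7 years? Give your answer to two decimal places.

With 4 periods per year: i = 0.01625, n = 28.
FV = 4000 × [(1+0.01625)^28 − 1] / 0.01625 = 4000 × 35.102730 = 140,410.9196

£140,410.92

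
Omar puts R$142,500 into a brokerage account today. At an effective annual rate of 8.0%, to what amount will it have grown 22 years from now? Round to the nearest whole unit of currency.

FV = 142,500 × (1 + 0.08)^22 = 774,707.0088

R$774,707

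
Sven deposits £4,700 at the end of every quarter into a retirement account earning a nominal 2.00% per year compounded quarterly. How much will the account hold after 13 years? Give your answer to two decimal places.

£278,324.74

With 4 periods per year: i = 0.005, n = 52.
FV = 4700 × [(1+0.005)^52 − 1] / 0.005 = 4700 × 59.218031 = 278,324.7445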